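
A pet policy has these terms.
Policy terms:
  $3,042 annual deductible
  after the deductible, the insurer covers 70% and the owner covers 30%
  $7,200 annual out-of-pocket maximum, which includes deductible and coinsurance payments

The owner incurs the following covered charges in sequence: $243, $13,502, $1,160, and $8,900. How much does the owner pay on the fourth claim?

$599.10

Claim 1 ($243): all of it applies to the deductible. Owner owes $243 (running OOP $243).
Claim 2 ($13,502): $2,799 finishes the deductible; $10,703 goes to coinsurance; owner's 30% is $3,210.90. Owner pays $6,009.90; OOP now $6,252.90.
Claim 3 ($1,160): 30% coinsurance on $1,160 = $348. Owner owes $348 (running OOP $6,600.90).
Claim 4 ($8,900): deductible already satisfied, so owner's share is 30% × $8,900 = $2,670. That would push OOP to $9,270.90, over the $7,200 cap, so owner pays $7,200 − $6,600.90 = $599.10.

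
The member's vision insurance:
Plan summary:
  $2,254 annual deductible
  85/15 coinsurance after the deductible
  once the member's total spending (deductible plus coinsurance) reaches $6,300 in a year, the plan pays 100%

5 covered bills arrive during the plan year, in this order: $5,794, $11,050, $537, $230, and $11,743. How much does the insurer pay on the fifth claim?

$10,000.55

Bill 1, $5,794: deductible takes $2,254, $3,540 remains; coinsurance $3,540 × 15% = $531. Cost to member: $2,785. OOP to date $2,785. Insurer: $5,794 − $2,785 = $3,009.
Bill 2, $11,050: deductible already satisfied, so member's share is 15% × $11,050 = $1,657.50. Cost to member: $1,657.50. OOP to date $4,442.50. Insurer: $11,050 − $1,657.50 = $9,392.50.
Bill 3, $537: deductible already satisfied, so member's share is 15% × $537 = $80.55. Cost to member: $80.55. OOP to date $4,523.05. Plan pays $537 − $80.55 = $456.45.
Bill 4, $230: deductible already satisfied, so member's share is 15% × $230 = $34.50. Cost to member: $34.50. OOP to date $4,557.55. Plan pays $230 − $34.50 = $195.50.
Bill 5, $11,743: deductible already satisfied, so member's share is 15% × $11,743 = $1,761.45. Adding that to $4,557.55 gives $6,319, past the $6,300 cap; member pays only $6,300 − $4,557.55 = $1,742.45. Insurer: $11,743 − $1,742.45 = $10,000.55.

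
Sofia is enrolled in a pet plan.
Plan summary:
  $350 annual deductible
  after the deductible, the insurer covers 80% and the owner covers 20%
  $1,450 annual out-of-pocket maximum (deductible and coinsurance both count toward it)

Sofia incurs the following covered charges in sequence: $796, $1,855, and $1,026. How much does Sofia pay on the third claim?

$205.20

Claim 1 — $796: $350 finishes the deductible; $446 goes to coinsurance; 20% of $446 = $89.20. Owner owes $439.20 (running OOP $439.20).
Claim 2 — $1,855: deductible met; 20% of $1,855 = $371. Owner pays $371; OOP now $810.20.
Claim 3 — $1,026: 20% coinsurance on $1,026 = $205.20. Owner pays $205.20; OOP now $1,015.40.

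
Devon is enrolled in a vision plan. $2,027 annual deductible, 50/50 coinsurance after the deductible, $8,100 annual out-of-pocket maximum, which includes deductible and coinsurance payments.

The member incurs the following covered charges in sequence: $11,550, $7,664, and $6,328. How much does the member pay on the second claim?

$1,311.50

Claim 1 — $11,550: $2,027 to deductible, leaving $9,523; member's 50% is $4,761.50. Member owes $6,788.50 (running OOP $6,788.50).
Claim 2 — $7,664: deductible met; 50% of $7,664 = $3,832. Adding that to $6,788.50 gives $10,620.50, past the $8,100 cap; member pays only $8,100 − $6,788.50 = $1,311.50.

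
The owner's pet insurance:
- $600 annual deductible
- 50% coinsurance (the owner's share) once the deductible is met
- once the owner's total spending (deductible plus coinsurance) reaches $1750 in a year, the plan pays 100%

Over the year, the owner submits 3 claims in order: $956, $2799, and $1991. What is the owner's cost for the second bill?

Claim 1 ($956): $600 to deductible, leaving $356; 50% of $356 = $178. Owner pays $778; OOP now $778.
Claim 2 ($2799): deductible already satisfied, so owner's share is 50% × $2799 = $1399.50. That would push OOP to $2177.50, over the $1750 cap, so owner pays $1750 − $778 = $972.

$972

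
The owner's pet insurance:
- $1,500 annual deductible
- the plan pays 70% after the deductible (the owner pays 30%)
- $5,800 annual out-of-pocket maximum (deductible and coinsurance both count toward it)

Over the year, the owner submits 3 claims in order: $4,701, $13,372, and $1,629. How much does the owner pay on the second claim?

$3,339.70

Bill 1, $4,701: $1,500 finishes the deductible; $3,201 goes to coinsurance; coinsurance $3,201 × 30% = $960.30. Owner owes $2,460.30 (running OOP $2,460.30).
Bill 2, $13,372: 30% coinsurance on $13,372 = $4,011.60. That would push OOP to $6,471.90, over the $5,800 cap, so owner pays $5,800 − $2,460.30 = $3,339.70.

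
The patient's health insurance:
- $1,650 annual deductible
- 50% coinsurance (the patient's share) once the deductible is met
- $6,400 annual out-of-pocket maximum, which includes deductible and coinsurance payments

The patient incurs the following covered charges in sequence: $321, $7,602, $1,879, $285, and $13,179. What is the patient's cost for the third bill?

#1 ($321): entire amount goes to the deductible. Cost to patient: $321. OOP to date $321.
#2 ($7,602): $1,329 to deductible, leaving $6,273; 50% of $6,273 = $3,136.50. Cost to patient: $4,465.50. OOP to date $4,786.50.
#3 ($1,879): 50% coinsurance on $1,879 = $939.50. Patient pays $939.50; OOP now $5,726.

$939.50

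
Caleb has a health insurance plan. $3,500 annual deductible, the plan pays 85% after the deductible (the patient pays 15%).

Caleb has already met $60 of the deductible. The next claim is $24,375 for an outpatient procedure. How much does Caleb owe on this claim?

Remaining deductible: $3,500 − $60 = $3,440.
The remaining $20,935 (= $24,375 − $3,440) moves to coinsurance.
15% of $20,935 = $3,140.25 falls to the patient.
Patient responsibility: $3,440 + $3,140.25 = $6,580.25.

$6,580.25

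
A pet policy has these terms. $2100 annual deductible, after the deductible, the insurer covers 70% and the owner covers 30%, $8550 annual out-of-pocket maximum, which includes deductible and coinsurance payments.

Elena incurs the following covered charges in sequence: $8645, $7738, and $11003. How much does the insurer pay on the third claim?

$8837.90

Claim 1 ($8645): deductible takes $2100, $6545 remains; coinsurance $6545 × 30% = $1963.50. Owner pays $4063.50; OOP now $4063.50. Insurer: $8645 − $4063.50 = $4581.50.
Claim 2 ($7738): deductible met; 30% of $7738 = $2321.40. Owner owes $2321.40 (running OOP $6384.90). Insurer: $7738 − $2321.40 = $5416.60.
Claim 3 ($11003): 30% coinsurance on $11003 = $3300.90. Adding that to $6384.90 gives $9685.80, past the $8550 cap; owner pays only $8550 − $6384.90 = $2165.10. Plan pays $11003 − $2165.10 = $8837.90.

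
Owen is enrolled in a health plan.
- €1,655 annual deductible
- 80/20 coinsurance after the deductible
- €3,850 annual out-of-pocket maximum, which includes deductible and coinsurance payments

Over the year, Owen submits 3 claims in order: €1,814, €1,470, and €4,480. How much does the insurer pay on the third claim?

€3,584

Claim 1 — €1,814: deductible takes €1,655, €159 remains; 20% of €159 = €31.80. Patient owes €1,686.80 (running OOP €1,686.80). Plan pays €1,814 − €1,686.80 = €127.20.
Claim 2 — €1,470: deductible already satisfied, so patient's share is 20% × €1,470 = €294. Patient owes €294 (running OOP €1,980.80). Insurer: €1,470 − €294 = €1,176.
Claim 3 — €4,480: deductible already satisfied, so patient's share is 20% × €4,480 = €896. Cost to patient: €896. OOP to date €2,876.80. Insurer: €4,480 − €896 = €3,584.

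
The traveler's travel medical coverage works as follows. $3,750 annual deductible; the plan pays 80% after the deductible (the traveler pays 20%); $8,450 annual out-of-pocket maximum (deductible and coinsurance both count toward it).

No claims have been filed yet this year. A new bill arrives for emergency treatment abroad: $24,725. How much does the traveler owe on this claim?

Deductible not yet touched, so the first $3,750 of the bill goes to the deductible.
That leaves $24,725 − $3,750 = $20,975 for coinsurance.
Coinsurance: $20,975 × 20% = $4,195.
So the traveler owes $3,750 + $4,195 = $7,945 before any cap.
Year-to-date out-of-pocket becomes $0 + $7,945 = $7,945, still under the $8,450 maximum, so no cap applies.

$7,945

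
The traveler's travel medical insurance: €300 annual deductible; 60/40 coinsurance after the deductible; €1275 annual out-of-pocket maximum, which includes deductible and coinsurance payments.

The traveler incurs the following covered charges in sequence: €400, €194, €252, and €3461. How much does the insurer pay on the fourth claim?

€2704.40

Bill 1, €400: €300 finishes the deductible; €100 goes to coinsurance; 40% of €100 = €40. Traveler pays €340; OOP now €340. Insurer: €400 − €340 = €60.
Bill 2, €194: 40% coinsurance on €194 = €77.60. Traveler owes €77.60 (running OOP €417.60). Insurer: €194 − €77.60 = €116.40.
Bill 3, €252: deductible met; 40% of €252 = €100.80. Cost to traveler: €100.80. OOP to date €518.40. Insurer: €252 − €100.80 = €151.20.
Bill 4, €3461: deductible met; 40% of €3461 = €1384.40. OOP would hit €1902.80 > €1275, so the cap limits the traveler to €1275 − €518.40 = €756.60. Insurer: €3461 − €756.60 = €2704.40.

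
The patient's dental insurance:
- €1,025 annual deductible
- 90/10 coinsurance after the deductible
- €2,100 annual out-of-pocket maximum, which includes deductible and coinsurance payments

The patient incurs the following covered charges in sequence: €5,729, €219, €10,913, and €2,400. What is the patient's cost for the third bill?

#1 (€5,729): €1,025 to deductible, leaving €4,704; coinsurance €4,704 × 10% = €470.40. Patient owes €1,495.40 (running OOP €1,495.40).
#2 (€219): deductible met; 10% of €219 = €21.90. Patient owes €21.90 (running OOP €1,517.30).
#3 (€10,913): deductible met; 10% of €10,913 = €1,091.30. Adding that to €1,517.30 gives €2,608.60, past the €2,100 cap; patient pays only €2,100 − €1,517.30 = €582.70.

€582.70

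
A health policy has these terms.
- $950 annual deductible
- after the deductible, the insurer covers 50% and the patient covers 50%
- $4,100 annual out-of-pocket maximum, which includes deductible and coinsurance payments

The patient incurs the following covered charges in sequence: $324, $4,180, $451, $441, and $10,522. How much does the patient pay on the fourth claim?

$220.50

Bill 1, $324: all of it applies to the deductible. Patient pays $324; OOP now $324.
Bill 2, $4,180: $626 finishes the deductible; $3,554 goes to coinsurance; coinsurance $3,554 × 50% = $1,777. Patient pays $2,403; OOP now $2,727.
Bill 3, $451: 50% coinsurance on $451 = $225.50. Patient pays $225.50; OOP now $2,952.50.
Bill 4, $441: deductible already satisfied, so patient's share is 50% × $441 = $220.50. Cost to patient: $220.50. OOP to date $3,173.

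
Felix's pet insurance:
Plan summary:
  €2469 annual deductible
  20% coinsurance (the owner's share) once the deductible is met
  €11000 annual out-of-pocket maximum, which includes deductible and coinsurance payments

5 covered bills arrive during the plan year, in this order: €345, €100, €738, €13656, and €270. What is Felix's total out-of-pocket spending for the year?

€4997

Bill 1, €345: entire amount goes to the deductible. Cost to owner: €345. OOP to date €345.
Bill 2, €100: all of it applies to the deductible. Owner pays €100; OOP now €445.
Bill 3, €738: fully absorbed by the deductible. Owner owes €738 (running OOP €1183).
Bill 4, €13656: deductible takes €1286, €12370 remains; 20% of €12370 = €2474. Owner owes €3760 (running OOP €4943).
Bill 5, €270: deductible already satisfied, so owner's share is 20% × €270 = €54. Owner pays €54; OOP now €4997.
Total paid by the owner: €345 + €100 + €738 + €3760 + €54 = €4997.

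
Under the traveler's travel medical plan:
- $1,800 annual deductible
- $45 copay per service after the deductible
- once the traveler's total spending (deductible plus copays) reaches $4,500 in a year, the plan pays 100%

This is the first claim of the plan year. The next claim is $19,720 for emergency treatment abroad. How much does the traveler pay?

The full $1,800 deductible is still open; $1,800 of this bill applies to it.
That leaves $19,720 − $1,800 = $17,920 for the copay.
Copay on this service: $45.
That puts the traveler's cost at $1,800 + $45 = $1,845 before any cap.
Total out-of-pocket so far would be $0 + $1,845 = $1,845, below the $4,500 cap — no reduction.

$1,845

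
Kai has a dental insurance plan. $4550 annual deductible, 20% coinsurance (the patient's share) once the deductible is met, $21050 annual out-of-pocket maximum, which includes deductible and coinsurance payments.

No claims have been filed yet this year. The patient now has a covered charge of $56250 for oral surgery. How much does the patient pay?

Deductible not yet touched, so the first $4550 of the bill goes to the deductible.
That leaves $56250 − $4550 = $51700 for coinsurance.
Patient's 20% share of $51700 is $10340.
That puts the patient's cost at $4550 + $10340 = $14890 before any cap.
Year-to-date out-of-pocket becomes $0 + $14890 = $14890, still under the $21050 maximum, so no cap applies.

$14890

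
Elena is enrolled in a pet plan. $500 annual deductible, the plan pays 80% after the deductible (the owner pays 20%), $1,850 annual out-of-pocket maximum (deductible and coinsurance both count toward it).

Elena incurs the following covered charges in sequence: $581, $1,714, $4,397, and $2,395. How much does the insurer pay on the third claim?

#1 ($581): deductible takes $500, $81 remains; coinsurance $81 × 20% = $16.20. Owner pays $516.20; OOP now $516.20. Insurer: $581 − $516.20 = $64.80.
#2 ($1,714): deductible met; 20% of $1,714 = $342.80. Cost to owner: $342.80. OOP to date $859. Insurer: $1,714 − $342.80 = $1,371.20.
#3 ($4,397): 20% coinsurance on $4,397 = $879.40. Cost to owner: $879.40. OOP to date $1,738.40. Insurer: $4,397 − $879.40 = $3,517.60.

$3,517.60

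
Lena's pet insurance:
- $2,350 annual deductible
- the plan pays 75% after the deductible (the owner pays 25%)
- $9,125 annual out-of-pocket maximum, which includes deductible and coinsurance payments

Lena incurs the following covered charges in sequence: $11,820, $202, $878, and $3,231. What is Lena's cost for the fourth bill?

$807.75

#1 ($11,820): $2,350 finishes the deductible; $9,470 goes to coinsurance; owner's 25% is $2,367.50. Owner pays $4,717.50; OOP now $4,717.50.
#2 ($202): deductible met; 25% of $202 = $50.50. Cost to owner: $50.50. OOP to date $4,768.
#3 ($878): deductible already satisfied, so owner's share is 25% × $878 = $219.50. Owner pays $219.50; OOP now $4,987.50.
#4 ($3,231): deductible met; 25% of $3,231 = $807.75. Cost to owner: $807.75. OOP to date $5,795.25.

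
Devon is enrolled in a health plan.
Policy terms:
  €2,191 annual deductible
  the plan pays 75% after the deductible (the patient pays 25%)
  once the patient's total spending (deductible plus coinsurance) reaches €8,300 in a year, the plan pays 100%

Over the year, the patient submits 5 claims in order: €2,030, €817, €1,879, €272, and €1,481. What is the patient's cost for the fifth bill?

#1 (€2,030): entire amount goes to the deductible. Patient pays €2,030; OOP now €2,030.
#2 (€817): €161 finishes the deductible; €656 goes to coinsurance; 25% of €656 = €164. Patient pays €325; OOP now €2,355.
#3 (€1,879): deductible met; 25% of €1,879 = €469.75. Patient pays €469.75; OOP now €2,824.75.
#4 (€272): deductible met; 25% of €272 = €68. Cost to patient: €68. OOP to date €2,892.75.
#5 (€1,481): deductible already satisfied, so patient's share is 25% × €1,481 = €370.25. Patient pays €370.25; OOP now €3,263.

€370.25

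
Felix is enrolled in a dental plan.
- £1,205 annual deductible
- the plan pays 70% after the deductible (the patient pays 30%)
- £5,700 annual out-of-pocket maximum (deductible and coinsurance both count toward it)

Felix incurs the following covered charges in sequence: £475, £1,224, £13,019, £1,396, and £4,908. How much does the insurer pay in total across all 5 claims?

£15,322

Claim 1 (£475): entire amount goes to the deductible. Patient owes £475 (running OOP £475). Plan pays £475 − £475 = £0.
Claim 2 (£1,224): £730 finishes the deductible; £494 goes to coinsurance; coinsurance £494 × 30% = £148.20. Patient pays £878.20; OOP now £1,353.20. Insurer: £1,224 − £878.20 = £345.80.
Claim 3 (£13,019): deductible already satisfied, so patient's share is 30% × £13,019 = £3,905.70. Cost to patient: £3,905.70. OOP to date £5,258.90. Insurer: £13,019 − £3,905.70 = £9,113.30.
Claim 4 (£1,396): deductible already satisfied, so patient's share is 30% × £1,396 = £418.80. Cost to patient: £418.80. OOP to date £5,677.70. Plan pays £1,396 − £418.80 = £977.20.
Claim 5 (£4,908): deductible met; 30% of £4,908 = £1,472.40. That would push OOP to £7,150.10, over the £5,700 cap, so patient pays £5,700 − £5,677.70 = £22.30. Insurer: £4,908 − £22.30 = £4,885.70.
Insurer total = bills − patient's total = £21,022 − £5,700 = £15,322.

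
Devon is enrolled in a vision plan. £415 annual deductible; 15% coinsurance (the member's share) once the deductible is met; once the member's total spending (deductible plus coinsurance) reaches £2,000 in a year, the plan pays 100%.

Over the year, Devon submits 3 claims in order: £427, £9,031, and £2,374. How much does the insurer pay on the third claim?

£2,145.45

Bill 1, £427: £415 finishes the deductible; £12 goes to coinsurance; coinsurance £12 × 15% = £1.80. Member owes £416.80 (running OOP £416.80). Plan pays £427 − £416.80 = £10.20.
Bill 2, £9,031: deductible already satisfied, so member's share is 15% × £9,031 = £1,354.65. Member pays £1,354.65; OOP now £1,771.45. Plan pays £9,031 − £1,354.65 = £7,676.35.
Bill 3, £2,374: deductible already satisfied, so member's share is 15% × £2,374 = £356.10. Adding that to £1,771.45 gives £2,127.55, past the £2,000 cap; member pays only £2,000 − £1,771.45 = £228.55. Insurer: £2,374 − £228.55 = £2,145.45.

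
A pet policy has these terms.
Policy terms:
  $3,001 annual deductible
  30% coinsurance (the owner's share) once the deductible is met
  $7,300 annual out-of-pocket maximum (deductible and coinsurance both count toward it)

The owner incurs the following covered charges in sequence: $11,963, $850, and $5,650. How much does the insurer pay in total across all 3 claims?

#1 ($11,963): deductible takes $3,001, $8,962 remains; 30% of $8,962 = $2,688.60. Owner pays $5,689.60; OOP now $5,689.60. Insurer: $11,963 − $5,689.60 = $6,273.40.
#2 ($850): 30% coinsurance on $850 = $255. Cost to owner: $255. OOP to date $5,944.60. Insurer: $850 − $255 = $595.
#3 ($5,650): deductible already satisfied, so owner's share is 30% × $5,650 = $1,695. That would push OOP to $7,639.60, over the $7,300 cap, so owner pays $7,300 − $5,944.60 = $1,355.40. Plan pays $5,650 − $1,355.40 = $4,294.60.
Insurer total: $6,273.40 + $595 + $4,294.60 = $11,163.

$11,163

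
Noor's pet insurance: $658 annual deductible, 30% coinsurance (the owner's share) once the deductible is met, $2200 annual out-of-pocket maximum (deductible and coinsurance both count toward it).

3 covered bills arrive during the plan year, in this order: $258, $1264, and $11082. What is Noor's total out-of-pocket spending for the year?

Claim 1 — $258: all of it applies to the deductible. Owner owes $258 (running OOP $258).
Claim 2 — $1264: deductible takes $400, $864 remains; owner's 30% is $259.20. Owner pays $659.20; OOP now $917.20.
Claim 3 — $11082: deductible already satisfied, so owner's share is 30% × $11082 = $3324.60. Adding that to $917.20 gives $4241.80, past the $2200 cap; owner pays only $2200 − $917.20 = $1282.80.
Total paid by the owner: $258 + $659.20 + $1282.80 = $2200.

$2200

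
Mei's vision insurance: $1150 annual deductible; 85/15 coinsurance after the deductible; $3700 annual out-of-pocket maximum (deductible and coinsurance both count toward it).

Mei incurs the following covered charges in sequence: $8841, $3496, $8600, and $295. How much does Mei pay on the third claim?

#1 ($8841): deductible takes $1150, $7691 remains; coinsurance $7691 × 15% = $1153.65. Member owes $2303.65 (running OOP $2303.65).
#2 ($3496): deductible already satisfied, so member's share is 15% × $3496 = $524.40. Cost to member: $524.40. OOP to date $2828.05.
#3 ($8600): 15% coinsurance on $8600 = $1290. Adding that to $2828.05 gives $4118.05, past the $3700 cap; member pays only $3700 − $2828.05 = $871.95.

$871.95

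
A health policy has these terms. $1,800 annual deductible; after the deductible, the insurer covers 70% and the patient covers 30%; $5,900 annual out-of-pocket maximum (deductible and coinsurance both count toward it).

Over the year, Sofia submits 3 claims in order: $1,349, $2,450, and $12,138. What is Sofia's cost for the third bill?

$3,500.30

#1 ($1,349): entire amount goes to the deductible. Patient pays $1,349; OOP now $1,349.
#2 ($2,450): $451 finishes the deductible; $1,999 goes to coinsurance; coinsurance $1,999 × 30% = $599.70. Patient pays $1,050.70; OOP now $2,399.70.
#3 ($12,138): deductible met; 30% of $12,138 = $3,641.40. OOP would hit $6,041.10 > $5,900, so the cap limits the patient to $5,900 − $2,399.70 = $3,500.30.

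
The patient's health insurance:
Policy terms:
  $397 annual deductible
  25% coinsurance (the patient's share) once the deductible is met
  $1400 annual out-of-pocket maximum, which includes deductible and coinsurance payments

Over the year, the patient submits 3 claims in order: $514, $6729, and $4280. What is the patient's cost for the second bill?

Claim 1 ($514): deductible takes $397, $117 remains; 25% of $117 = $29.25. Patient pays $426.25; OOP now $426.25.
Claim 2 ($6729): 25% coinsurance on $6729 = $1682.25. Adding that to $426.25 gives $2108.50, past the $1400 cap; patient pays only $1400 − $426.25 = $973.75.

$973.75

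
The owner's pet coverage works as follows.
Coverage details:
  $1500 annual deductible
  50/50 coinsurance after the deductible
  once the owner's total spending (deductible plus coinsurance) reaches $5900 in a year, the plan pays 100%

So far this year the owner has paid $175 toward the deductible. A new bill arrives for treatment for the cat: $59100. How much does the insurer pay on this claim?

$53375

Remaining deductible: $1500 − $175 = $1325.
After the $1325 deductible portion, $59100 − $1325 = $57775 is subject to coinsurance.
50% of $57775 = $28887.50 falls to the owner.
That puts the owner's cost at $1325 + $28887.50 = $30212.50 before any cap.
That would bring total out-of-pocket to $30387.50, past the $5900 cap. The owner is capped at $5900 − $175 = $5725 on this claim.
Insurer pays the balance: $59100 − $5725 = $53375.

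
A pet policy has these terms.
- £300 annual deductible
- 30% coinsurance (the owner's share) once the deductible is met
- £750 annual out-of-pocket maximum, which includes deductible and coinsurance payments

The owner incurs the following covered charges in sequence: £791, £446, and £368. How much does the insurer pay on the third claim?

£257.60

Claim 1 — £791: deductible takes £300, £491 remains; owner's 30% is £147.30. Cost to owner: £447.30. OOP to date £447.30. Plan pays £791 − £447.30 = £343.70.
Claim 2 — £446: deductible met; 30% of £446 = £133.80. Owner pays £133.80; OOP now £581.10. Plan pays £446 − £133.80 = £312.20.
Claim 3 — £368: deductible already satisfied, so owner's share is 30% × £368 = £110.40. Owner pays £110.40; OOP now £691.50. Insurer: £368 − £110.40 = £257.60.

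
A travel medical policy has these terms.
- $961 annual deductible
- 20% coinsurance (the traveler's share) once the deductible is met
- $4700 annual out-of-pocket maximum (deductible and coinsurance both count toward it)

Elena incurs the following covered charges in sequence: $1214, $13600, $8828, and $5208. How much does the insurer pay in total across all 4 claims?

Bill 1, $1214: deductible takes $961, $253 remains; 20% of $253 = $50.60. Traveler pays $1011.60; OOP now $1011.60. Plan pays $1214 − $1011.60 = $202.40.
Bill 2, $13600: 20% coinsurance on $13600 = $2720. Traveler owes $2720 (running OOP $3731.60). Plan pays $13600 − $2720 = $10880.
Bill 3, $8828: deductible met; 20% of $8828 = $1765.60. Adding that to $3731.60 gives $5497.20, past the $4700 cap; traveler pays only $4700 − $3731.60 = $968.40. Plan pays $8828 − $968.40 = $7859.60.
Bill 4, $5208: deductible already satisfied, so traveler's share is 20% × $5208 = $1041.60. That would push OOP to $5741.60, over the $4700 cap, so traveler pays $4700 − $4700 = $0. Insurer: $5208 − $0 = $5208.
Insurer total: $202.40 + $10880 + $7859.60 + $5208 = $24150.

$24150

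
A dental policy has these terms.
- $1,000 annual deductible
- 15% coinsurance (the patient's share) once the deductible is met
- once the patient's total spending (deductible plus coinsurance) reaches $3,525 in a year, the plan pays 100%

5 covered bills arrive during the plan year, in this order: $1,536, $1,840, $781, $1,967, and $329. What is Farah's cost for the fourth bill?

#1 ($1,536): deductible takes $1,000, $536 remains; 15% of $536 = $80.40. Cost to patient: $1,080.40. OOP to date $1,080.40.
#2 ($1,840): deductible already satisfied, so patient's share is 15% × $1,840 = $276. Cost to patient: $276. OOP to date $1,356.40.
#3 ($781): deductible met; 15% of $781 = $117.15. Patient owes $117.15 (running OOP $1,473.55).
#4 ($1,967): 15% coinsurance on $1,967 = $295.05. Patient owes $295.05 (running OOP $1,768.60).

$295.05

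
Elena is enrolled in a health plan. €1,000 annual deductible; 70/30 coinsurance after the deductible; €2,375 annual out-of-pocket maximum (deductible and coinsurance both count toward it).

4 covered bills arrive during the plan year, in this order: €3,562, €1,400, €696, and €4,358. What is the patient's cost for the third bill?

€186.40

Bill 1, €3,562: €1,000 finishes the deductible; €2,562 goes to coinsurance; patient's 30% is €768.60. Cost to patient: €1,768.60. OOP to date €1,768.60.
Bill 2, €1,400: deductible already satisfied, so patient's share is 30% × €1,400 = €420. Cost to patient: €420. OOP to date €2,188.60.
Bill 3, €696: deductible met; 30% of €696 = €208.80. That would push OOP to €2,397.40, over the €2,375 cap, so patient pays €2,375 − €2,188.60 = €186.40.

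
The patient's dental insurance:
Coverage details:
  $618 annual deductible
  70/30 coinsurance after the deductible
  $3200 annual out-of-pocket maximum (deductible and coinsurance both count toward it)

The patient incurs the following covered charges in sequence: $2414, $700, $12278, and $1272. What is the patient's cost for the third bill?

$1833.20

Claim 1 ($2414): deductible takes $618, $1796 remains; coinsurance $1796 × 30% = $538.80. Patient owes $1156.80 (running OOP $1156.80).
Claim 2 ($700): 30% coinsurance on $700 = $210. Patient pays $210; OOP now $1366.80.
Claim 3 ($12278): 30% coinsurance on $12278 = $3683.40. OOP would hit $5050.20 > $3200, so the cap limits the patient to $3200 − $1366.80 = $1833.20.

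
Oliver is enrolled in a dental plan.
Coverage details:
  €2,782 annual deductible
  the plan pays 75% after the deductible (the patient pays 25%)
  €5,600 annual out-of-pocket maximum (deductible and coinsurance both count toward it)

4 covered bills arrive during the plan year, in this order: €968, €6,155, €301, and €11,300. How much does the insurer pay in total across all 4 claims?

Bill 1, €968: entire amount goes to the deductible. Cost to patient: €968. OOP to date €968. Insurer: €968 − €968 = €0.
Bill 2, €6,155: €1,814 finishes the deductible; €4,341 goes to coinsurance; 25% of €4,341 = €1,085.25. Patient owes €2,899.25 (running OOP €3,867.25). Plan pays €6,155 − €2,899.25 = €3,255.75.
Bill 3, €301: deductible met; 25% of €301 = €75.25. Patient owes €75.25 (running OOP €3,942.50). Plan pays €301 − €75.25 = €225.75.
Bill 4, €11,300: deductible met; 25% of €11,300 = €2,825. That would push OOP to €6,767.50, over the €5,600 cap, so patient pays €5,600 − €3,942.50 = €1,657.50. Insurer: €11,300 − €1,657.50 = €9,642.50.
Insurer total = bills − patient's total = €18,724 − €5,600 = €13,124.

€13,124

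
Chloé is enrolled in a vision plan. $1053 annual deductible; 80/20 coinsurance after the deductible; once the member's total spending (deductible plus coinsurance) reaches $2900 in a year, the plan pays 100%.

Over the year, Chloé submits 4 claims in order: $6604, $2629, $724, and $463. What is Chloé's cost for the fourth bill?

$66.20

Bill 1, $6604: $1053 finishes the deductible; $5551 goes to coinsurance; coinsurance $5551 × 20% = $1110.20. Member owes $2163.20 (running OOP $2163.20).
Bill 2, $2629: 20% coinsurance on $2629 = $525.80. Member owes $525.80 (running OOP $2689).
Bill 3, $724: deductible met; 20% of $724 = $144.80. Member pays $144.80; OOP now $2833.80.
Bill 4, $463: 20% coinsurance on $463 = $92.60. That would push OOP to $2926.40, over the $2900 cap, so member pays $2900 − $2833.80 = $66.20.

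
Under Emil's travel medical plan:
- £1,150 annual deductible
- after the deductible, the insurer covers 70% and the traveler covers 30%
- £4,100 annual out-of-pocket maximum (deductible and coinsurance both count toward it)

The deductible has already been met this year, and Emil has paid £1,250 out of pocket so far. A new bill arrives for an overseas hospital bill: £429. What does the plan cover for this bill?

With the deductible met, the entire £429 is subject to coinsurance.
Traveler's 30% share of £429 is £128.70.
Cumulative spending £1,250 + £128.70 = £1,378.70 stays under the £4,100 maximum.
Insurer pays the balance: £429 − £128.70 = £300.30.

£300.30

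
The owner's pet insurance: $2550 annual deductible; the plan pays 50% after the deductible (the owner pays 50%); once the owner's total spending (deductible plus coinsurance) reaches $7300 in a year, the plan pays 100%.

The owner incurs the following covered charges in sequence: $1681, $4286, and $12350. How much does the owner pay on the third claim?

#1 ($1681): fully absorbed by the deductible. Cost to owner: $1681. OOP to date $1681.
#2 ($4286): $869 finishes the deductible; $3417 goes to coinsurance; coinsurance $3417 × 50% = $1708.50. Owner owes $2577.50 (running OOP $4258.50).
#3 ($12350): deductible already satisfied, so owner's share is 50% × $12350 = $6175. OOP would hit $10433.50 > $7300, so the cap limits the owner to $7300 − $4258.50 = $3041.50.

$3041.50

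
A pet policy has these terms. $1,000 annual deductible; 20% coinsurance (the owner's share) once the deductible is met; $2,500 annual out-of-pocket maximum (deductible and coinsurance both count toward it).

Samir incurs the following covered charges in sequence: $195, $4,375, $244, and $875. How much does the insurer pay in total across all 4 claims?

#1 ($195): fully absorbed by the deductible. Cost to owner: $195. OOP to date $195. Plan pays $195 − $195 = $0.
#2 ($4,375): $805 finishes the deductible; $3,570 goes to coinsurance; owner's 20% is $714. Owner owes $1,519 (running OOP $1,714). Plan pays $4,375 − $1,519 = $2,856.
#3 ($244): deductible met; 20% of $244 = $48.80. Cost to owner: $48.80. OOP to date $1,762.80. Insurer: $244 − $48.80 = $195.20.
#4 ($875): deductible met; 20% of $875 = $175. Owner pays $175; OOP now $1,937.80. Plan pays $875 − $175 = $700.
Insurer total = bills − owner's total = $5,689 − $1,937.80 = $3,751.20.

$3,751.20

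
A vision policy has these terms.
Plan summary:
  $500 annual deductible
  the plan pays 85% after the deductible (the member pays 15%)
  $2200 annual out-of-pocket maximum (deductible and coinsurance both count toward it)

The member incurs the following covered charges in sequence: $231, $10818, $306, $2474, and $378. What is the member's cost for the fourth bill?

$71.75

Claim 1 — $231: fully absorbed by the deductible. Cost to member: $231. OOP to date $231.
Claim 2 — $10818: deductible takes $269, $10549 remains; coinsurance $10549 × 15% = $1582.35. Member owes $1851.35 (running OOP $2082.35).
Claim 3 — $306: deductible met; 15% of $306 = $45.90. Member owes $45.90 (running OOP $2128.25).
Claim 4 — $2474: deductible already satisfied, so member's share is 15% × $2474 = $371.10. OOP would hit $2499.35 > $2200, so the cap limits the member to $2200 − $2128.25 = $71.75.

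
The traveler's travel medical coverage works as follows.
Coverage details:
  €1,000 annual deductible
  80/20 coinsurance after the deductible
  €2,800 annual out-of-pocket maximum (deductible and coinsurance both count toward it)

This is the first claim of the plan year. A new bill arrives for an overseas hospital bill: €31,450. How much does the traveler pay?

Nothing has been paid toward the €1,000 deductible, so the first €1,000 of this charge is applied there.
That leaves €31,450 − €1,000 = €30,450 for coinsurance.
20% of €30,450 = €6,090 falls to the traveler.
Traveler responsibility before any cap: €1,000 + €6,090 = €7,090.
Adding €7,090 to the €0 already spent would give €7,090, which exceeds the €2,800 cap; the traveler pays just €2,800 − €0 = €2,800.

€2,800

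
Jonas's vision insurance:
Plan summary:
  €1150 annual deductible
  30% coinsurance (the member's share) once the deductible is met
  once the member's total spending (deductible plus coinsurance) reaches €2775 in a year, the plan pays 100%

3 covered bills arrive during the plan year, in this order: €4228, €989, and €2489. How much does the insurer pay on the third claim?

Claim 1 — €4228: €1150 to deductible, leaving €3078; 30% of €3078 = €923.40. Member pays €2073.40; OOP now €2073.40. Plan pays €4228 − €2073.40 = €2154.60.
Claim 2 — €989: 30% coinsurance on €989 = €296.70. Member pays €296.70; OOP now €2370.10. Plan pays €989 − €296.70 = €692.30.
Claim 3 — €2489: deductible met; 30% of €2489 = €746.70. That would push OOP to €3116.80, over the €2775 cap, so member pays €2775 − €2370.10 = €404.90. Insurer: €2489 − €404.90 = €2084.10.

€2084.10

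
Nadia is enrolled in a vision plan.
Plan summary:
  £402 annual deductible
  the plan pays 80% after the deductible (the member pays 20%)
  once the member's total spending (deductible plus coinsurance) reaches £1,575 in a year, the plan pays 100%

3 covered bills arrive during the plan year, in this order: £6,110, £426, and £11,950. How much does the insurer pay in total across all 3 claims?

£16,911

Bill 1, £6,110: £402 finishes the deductible; £5,708 goes to coinsurance; 20% of £5,708 = £1,141.60. Member pays £1,543.60; OOP now £1,543.60. Plan pays £6,110 − £1,543.60 = £4,566.40.
Bill 2, £426: deductible already satisfied, so member's share is 20% × £426 = £85.20. OOP would hit £1,628.80 > £1,575, so the cap limits the member to £1,575 − £1,543.60 = £31.40. Insurer: £426 − £31.40 = £394.60.
Bill 3, £11,950: deductible met; 20% of £11,950 = £2,390. That would push OOP to £3,965, over the £1,575 cap, so member pays £1,575 − £1,575 = £0. Plan pays £11,950 − £0 = £11,950.
Insurer total = bills − member's total = £18,486 − £1,575 = £16,911.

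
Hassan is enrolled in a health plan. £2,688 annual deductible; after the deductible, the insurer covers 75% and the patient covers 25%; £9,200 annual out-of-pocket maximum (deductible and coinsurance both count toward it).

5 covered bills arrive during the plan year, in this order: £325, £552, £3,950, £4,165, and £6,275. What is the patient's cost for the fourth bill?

Bill 1, £325: entire amount goes to the deductible. Cost to patient: £325. OOP to date £325.
Bill 2, £552: fully absorbed by the deductible. Cost to patient: £552. OOP to date £877.
Bill 3, £3,950: deductible takes £1,811, £2,139 remains; coinsurance £2,139 × 25% = £534.75. Patient owes £2,345.75 (running OOP £3,222.75).
Bill 4, £4,165: 25% coinsurance on £4,165 = £1,041.25. Cost to patient: £1,041.25. OOP to date £4,264.

£1,041.25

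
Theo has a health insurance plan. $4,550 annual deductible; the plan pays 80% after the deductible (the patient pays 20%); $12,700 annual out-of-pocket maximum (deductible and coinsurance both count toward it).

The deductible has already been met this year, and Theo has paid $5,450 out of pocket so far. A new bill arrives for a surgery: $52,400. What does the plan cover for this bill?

$45,150

The deductible is already satisfied, so the full bill goes to coinsurance.
Coinsurance: $52,400 × 20% = $10,480.
Year-to-date out-of-pocket would reach $5,450 + $10,480 = $15,930, above the $12,700 maximum, so the patient pays only $12,700 − $5,450 = $7,250.
The plan picks up $52,400 − $7,250 = $45,150.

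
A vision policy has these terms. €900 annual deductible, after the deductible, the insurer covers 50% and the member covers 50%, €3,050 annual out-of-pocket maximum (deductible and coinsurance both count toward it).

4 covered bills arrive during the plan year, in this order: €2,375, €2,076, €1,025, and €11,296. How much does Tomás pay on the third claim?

#1 (€2,375): deductible takes €900, €1,475 remains; member's 50% is €737.50. Member pays €1,637.50; OOP now €1,637.50.
#2 (€2,076): deductible met; 50% of €2,076 = €1,038. Member pays €1,038; OOP now €2,675.50.
#3 (€1,025): 50% coinsurance on €1,025 = €512.50. Adding that to €2,675.50 gives €3,188, past the €3,050 cap; member pays only €3,050 − €2,675.50 = €374.50.

€374.50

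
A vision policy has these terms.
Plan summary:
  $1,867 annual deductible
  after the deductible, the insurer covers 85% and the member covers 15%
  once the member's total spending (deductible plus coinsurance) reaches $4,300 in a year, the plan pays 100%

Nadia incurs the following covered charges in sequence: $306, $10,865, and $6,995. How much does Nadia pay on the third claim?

$1,037.40

Bill 1, $306: all of it applies to the deductible. Member pays $306; OOP now $306.
Bill 2, $10,865: $1,561 to deductible, leaving $9,304; member's 15% is $1,395.60. Member pays $2,956.60; OOP now $3,262.60.
Bill 3, $6,995: deductible met; 15% of $6,995 = $1,049.25. That would push OOP to $4,311.85, over the $4,300 cap, so member pays $4,300 − $3,262.60 = $1,037.40.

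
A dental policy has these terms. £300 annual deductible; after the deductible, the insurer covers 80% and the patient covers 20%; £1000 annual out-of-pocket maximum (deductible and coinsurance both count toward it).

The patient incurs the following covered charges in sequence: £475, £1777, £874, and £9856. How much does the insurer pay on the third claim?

£699.20

#1 (£475): £300 to deductible, leaving £175; 20% of £175 = £35. Patient owes £335 (running OOP £335). Plan pays £475 − £335 = £140.
#2 (£1777): 20% coinsurance on £1777 = £355.40. Patient pays £355.40; OOP now £690.40. Plan pays £1777 − £355.40 = £1421.60.
#3 (£874): 20% coinsurance on £874 = £174.80. Cost to patient: £174.80. OOP to date £865.20. Plan pays £874 − £174.80 = £699.20.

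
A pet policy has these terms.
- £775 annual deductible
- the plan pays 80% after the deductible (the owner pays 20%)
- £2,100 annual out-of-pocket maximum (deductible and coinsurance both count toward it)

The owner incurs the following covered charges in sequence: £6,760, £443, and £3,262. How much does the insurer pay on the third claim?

£3,222.60

Claim 1 (£6,760): £775 finishes the deductible; £5,985 goes to coinsurance; 20% of £5,985 = £1,197. Owner pays £1,972; OOP now £1,972. Insurer: £6,760 − £1,972 = £4,788.
Claim 2 (£443): deductible already satisfied, so owner's share is 20% × £443 = £88.60. Cost to owner: £88.60. OOP to date £2,060.60. Plan pays £443 − £88.60 = £354.40.
Claim 3 (£3,262): deductible met; 20% of £3,262 = £652.40. Adding that to £2,060.60 gives £2,713, past the £2,100 cap; owner pays only £2,100 − £2,060.60 = £39.40. Insurer: £3,262 − £39.40 = £3,222.60.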